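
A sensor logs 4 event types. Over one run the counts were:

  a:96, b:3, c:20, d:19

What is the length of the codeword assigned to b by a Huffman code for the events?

Huffman merges, smallest pair first:
combine b(3), d(19) → 22
combine c(20), 22 → 42
combine 42, a(96) → 138
The subtree containing b is merged 3 times, so code length = 3.

3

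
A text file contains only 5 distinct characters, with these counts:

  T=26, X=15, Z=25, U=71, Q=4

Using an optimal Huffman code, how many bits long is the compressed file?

Build the Huffman tree bottom-up:
merge Q(4) and X(15): 19
merge 19 and Z(25): 44
merge T(26) and 44: 70
merge 70 and U(71): 141
Each symbol's bit-cost is frequency × depth; summing gives 274 bits (equivalently 19 + 44 + 70 + 141).

274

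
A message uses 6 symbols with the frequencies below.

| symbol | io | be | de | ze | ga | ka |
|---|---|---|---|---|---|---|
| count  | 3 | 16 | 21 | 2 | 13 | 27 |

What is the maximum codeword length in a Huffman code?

Merge the two lowest-weight nodes at each step:
combine ze(2), io(3) → 5
combine 5, ga(13) → 18
combine be(16), 18 → 34
combine de(21), ka(27) → 48
combine 34, 48 → 82
The rarest symbols sit at the bottom; the longest codeword is 4 bits.

4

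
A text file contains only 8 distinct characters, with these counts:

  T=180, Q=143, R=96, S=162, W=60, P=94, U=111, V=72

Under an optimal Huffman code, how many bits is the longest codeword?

4

Merge the two lowest-weight nodes at each step:
merge W(60) and V(72): 132
merge P(94) and R(96): 190
merge U(111) and 132: 243
merge Q(143) and S(162): 305
merge T(180) and 190: 370
merge 243 and 305: 548
merge 370 and 548: 918
The rarest symbols sit at the bottom; the longest codeword is 4 bits.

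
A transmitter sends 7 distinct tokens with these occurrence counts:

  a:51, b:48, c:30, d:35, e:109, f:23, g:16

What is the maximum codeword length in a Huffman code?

4

Merge the two lowest-weight nodes at each step:
merge g(16) and f(23): 39
merge c(30) and d(35): 65
merge 39 and b(48): 87
merge a(51) and 65: 116
merge 87 and e(109): 196
merge 116 and 196: 312
The first pair merged (g, f) ends up deepest, at depth 4.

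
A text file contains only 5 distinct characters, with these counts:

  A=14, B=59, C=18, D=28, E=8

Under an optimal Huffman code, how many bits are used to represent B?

Huffman merges, smallest pair first:
combine E(8), A(14) → 22
combine C(18), 22 → 40
combine D(28), 40 → 68
combine B(59), 68 → 127
B is merged only at the final step, so code length = 1.

1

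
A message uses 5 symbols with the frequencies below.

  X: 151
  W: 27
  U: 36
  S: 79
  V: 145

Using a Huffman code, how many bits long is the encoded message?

930

Greedily combine the two least-frequent nodes:
merge W(27) and U(36): 63
merge 63 and S(79): 142
merge 142 and V(145): 287
merge X(151) and 287: 438
Each symbol's bit-cost is frequency × depth; summing gives 930 bits (equivalently 63 + 142 + 287 + 438).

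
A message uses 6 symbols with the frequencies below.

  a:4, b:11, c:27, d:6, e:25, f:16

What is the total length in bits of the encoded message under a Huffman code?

Build the Huffman tree bottom-up:
a(4) + d(6) → 10
10 + b(11) → 21
f(16) + 21 → 37
e(25) + c(27) → 52
37 + 52 → 89
The encoded length is the sum of every internal node's weight: 10 + 21 + 37 + 52 + 89 = 209 bits.

209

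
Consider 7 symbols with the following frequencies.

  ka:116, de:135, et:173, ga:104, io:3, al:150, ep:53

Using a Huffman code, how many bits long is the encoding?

Merge the two smallest weights repeatedly:
combine io(3), ep(53) → 56
combine 56, ga(104) → 160
combine ka(116), de(135) → 251
combine al(150), 160 → 310
combine et(173), 251 → 424
combine 310, 424 → 734
Total encoded bits = sum of merged weights = 56 + 160 + 251 + 310 + 424 + 734 = 1935.

1935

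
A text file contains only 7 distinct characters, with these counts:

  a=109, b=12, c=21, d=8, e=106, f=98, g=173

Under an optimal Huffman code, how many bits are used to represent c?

Huffman merges, smallest pair first:
combine d(8), b(12) → 20
combine 20, c(21) → 41
combine 41, f(98) → 139
combine e(106), a(109) → 215
combine 139, g(173) → 312
combine 215, 312 → 527
c sits 4 levels below the root, so its codeword is 4 bits.

4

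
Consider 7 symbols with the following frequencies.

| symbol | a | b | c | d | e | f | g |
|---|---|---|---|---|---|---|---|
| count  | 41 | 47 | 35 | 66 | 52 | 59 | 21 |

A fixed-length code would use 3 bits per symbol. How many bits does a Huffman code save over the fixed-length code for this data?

Fixed-length: 3 bits × 321 symbols = 963 bits.
Huffman merges:
g(21) + c(35) → 56
a(41) + b(47) → 88
e(52) + 56 → 108
f(59) + d(66) → 125
88 + 108 → 196
125 + 196 → 321
Huffman total = 56 + 88 + 108 + 125 + 196 + 321 = 894 bits.
Saving = 963 − 894 = 69 bits.

69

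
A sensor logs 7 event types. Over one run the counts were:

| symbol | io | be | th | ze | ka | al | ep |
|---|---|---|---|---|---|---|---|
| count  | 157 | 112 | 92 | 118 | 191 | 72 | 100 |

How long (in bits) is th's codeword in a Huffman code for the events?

Repeatedly merge the two smallest:
al(72) + th(92) → 164
ep(100) + be(112) → 212
ze(118) + io(157) → 275
164 + ka(191) → 355
212 + 275 → 487
355 + 487 → 842
The subtree containing th is merged 3 times, so code length = 3.

3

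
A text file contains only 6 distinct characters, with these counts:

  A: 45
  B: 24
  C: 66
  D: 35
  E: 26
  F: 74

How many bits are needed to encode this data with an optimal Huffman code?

670

Greedily combine the two least-frequent nodes:
merge B(24) and E(26): 50
merge D(35) and A(45): 80
merge 50 and C(66): 116
merge F(74) and 80: 154
merge 116 and 154: 270
Total encoded bits = sum of merged weights = 50 + 80 + 116 + 154 + 270 = 670.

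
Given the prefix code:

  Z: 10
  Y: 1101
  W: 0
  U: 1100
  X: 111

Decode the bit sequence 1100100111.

Read left to right; each codeword is recognised as soon as it completes (prefix code):
  1100→U | 10→Z | 0→W | 111→X
Decoded message: UZWX

UZWX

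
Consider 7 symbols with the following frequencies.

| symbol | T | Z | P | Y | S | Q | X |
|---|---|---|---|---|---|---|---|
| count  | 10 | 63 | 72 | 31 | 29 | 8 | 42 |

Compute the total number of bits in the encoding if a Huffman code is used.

Greedily combine the two least-frequent nodes:
Q(8) + T(10) → 18
18 + S(29) → 47
Y(31) + X(42) → 73
47 + Z(63) → 110
P(72) + 73 → 145
110 + 145 → 255
Total encoded bits = sum of merged weights = 18 + 47 + 73 + 110 + 145 + 255 = 648.

648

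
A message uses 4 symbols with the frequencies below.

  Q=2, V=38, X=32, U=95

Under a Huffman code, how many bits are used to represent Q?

3

Build the tree from the bottom:
merge Q(2) and X(32): 34
merge 34 and V(38): 72
merge 72 and U(95): 167
Q's leaf is at depth 3, giving a 3-bit codeword.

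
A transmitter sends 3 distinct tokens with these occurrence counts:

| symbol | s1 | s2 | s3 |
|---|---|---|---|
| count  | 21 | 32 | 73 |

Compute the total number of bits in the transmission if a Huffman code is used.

179

Build the Huffman tree bottom-up:
merge s1(21) and s2(32): 53
merge 53 and s3(73): 126
Total encoded bits = sum of merged weights = 53 + 126 = 179.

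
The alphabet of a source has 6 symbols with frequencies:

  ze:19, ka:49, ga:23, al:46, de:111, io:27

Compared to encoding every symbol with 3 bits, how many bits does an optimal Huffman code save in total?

180

Fixed-length: 3 bits × 275 symbols = 825 bits.
Huffman merges:
combine ze(19), ga(23) → 42
combine io(27), 42 → 69
combine al(46), ka(49) → 95
combine 69, 95 → 164
combine de(111), 164 → 275
Huffman total = 42 + 69 + 95 + 164 + 275 = 645 bits.
Saving = 825 − 645 = 180 bits.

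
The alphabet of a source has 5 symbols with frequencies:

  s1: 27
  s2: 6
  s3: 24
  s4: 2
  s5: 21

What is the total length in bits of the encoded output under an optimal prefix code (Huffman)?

Greedily combine the two least-frequent nodes:
s4(2) + s2(6) → 8
8 + s5(21) → 29
s3(24) + s1(27) → 51
29 + 51 → 80
Each symbol's bit-cost is frequency × depth; summing gives 168 bits (equivalently 8 + 29 + 51 + 80).

168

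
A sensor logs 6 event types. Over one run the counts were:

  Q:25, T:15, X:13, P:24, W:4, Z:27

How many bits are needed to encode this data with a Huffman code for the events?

Greedily combine the two least-frequent nodes:
W(4) + X(13) → 17
T(15) + 17 → 32
P(24) + Q(25) → 49
Z(27) + 32 → 59
49 + 59 → 108
The encoded length is the sum of every internal node's weight: 17 + 32 + 49 + 59 + 108 = 265 bits.

265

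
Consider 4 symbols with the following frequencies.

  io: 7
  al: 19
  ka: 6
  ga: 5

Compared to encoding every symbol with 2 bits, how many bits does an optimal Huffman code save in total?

Fixed-length: 2 bits × 37 symbols = 74 bits.
Huffman merges:
merge ga(5) and ka(6): 11
merge io(7) and 11: 18
merge 18 and al(19): 37
Huffman total = 11 + 18 + 37 = 66 bits.
Saving = 74 − 66 = 8 bits.

8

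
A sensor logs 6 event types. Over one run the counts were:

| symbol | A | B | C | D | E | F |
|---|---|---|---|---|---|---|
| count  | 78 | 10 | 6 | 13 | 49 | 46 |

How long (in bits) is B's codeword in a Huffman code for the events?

Repeatedly merge the two smallest:
C(6) + B(10) → 16
D(13) + 16 → 29
29 + F(46) → 75
E(49) + 75 → 124
A(78) + 124 → 202
B sits 5 levels below the root, so its codeword is 5 bits.

5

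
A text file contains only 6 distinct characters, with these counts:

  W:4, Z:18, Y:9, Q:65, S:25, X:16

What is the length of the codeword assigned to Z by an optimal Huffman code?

Repeatedly merge the two smallest:
W(4) + Y(9) → 13
13 + X(16) → 29
Z(18) + S(25) → 43
29 + 43 → 72
Q(65) + 72 → 137
The subtree containing Z is merged 3 times, so code length = 3.

3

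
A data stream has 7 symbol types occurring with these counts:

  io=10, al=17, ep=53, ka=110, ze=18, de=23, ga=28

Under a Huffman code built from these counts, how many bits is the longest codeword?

Merge the two lowest-weight nodes at each step:
io(10) + al(17) → 27
ze(18) + de(23) → 41
27 + ga(28) → 55
41 + ep(53) → 94
55 + 94 → 149
ka(110) + 149 → 259
The first pair merged (io, al) ends up deepest, at depth 4.

4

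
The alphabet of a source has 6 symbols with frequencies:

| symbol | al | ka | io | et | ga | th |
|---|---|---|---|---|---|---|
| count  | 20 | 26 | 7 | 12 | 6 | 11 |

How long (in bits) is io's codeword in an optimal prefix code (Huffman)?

Repeatedly merge the two smallest:
combine ga(6), io(7) → 13
combine th(11), et(12) → 23
combine 13, al(20) → 33
combine 23, ka(26) → 49
combine 33, 49 → 82
io sits 3 levels below the root, so its codeword is 3 bits.

3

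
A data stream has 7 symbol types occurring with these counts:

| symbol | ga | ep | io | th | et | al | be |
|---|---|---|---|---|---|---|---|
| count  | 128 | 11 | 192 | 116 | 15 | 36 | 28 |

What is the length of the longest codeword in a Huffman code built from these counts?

Merge the two lowest-weight nodes at each step:
combine ep(11), et(15) → 26
combine 26, be(28) → 54
combine al(36), 54 → 90
combine 90, th(116) → 206
combine ga(128), io(192) → 320
combine 206, 320 → 526
The rarest symbols sit at the bottom; the longest codeword is 5 bits.

5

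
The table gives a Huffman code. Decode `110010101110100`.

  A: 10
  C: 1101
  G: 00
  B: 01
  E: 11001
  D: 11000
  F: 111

Read left to right; each codeword is recognised as soon as it completes (prefix code):
  11001→E | 01→B | 01→B | 1101→C | 00→G
Decoded message: EBBCG

EBBCG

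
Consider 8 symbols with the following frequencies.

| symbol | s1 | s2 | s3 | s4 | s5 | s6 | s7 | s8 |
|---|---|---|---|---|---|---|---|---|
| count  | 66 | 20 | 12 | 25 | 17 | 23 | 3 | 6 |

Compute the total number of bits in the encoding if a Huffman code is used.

Merge the two smallest weights repeatedly:
s7(3) + s8(6) → 9
9 + s3(12) → 21
s5(17) + s2(20) → 37
21 + s6(23) → 44
s4(25) + 37 → 62
44 + 62 → 106
s1(66) + 106 → 172
Each symbol's bit-cost is frequency × depth; summing gives 451 bits (equivalently 9 + 21 + 37 + 44 + 62 + 106 + 172).

451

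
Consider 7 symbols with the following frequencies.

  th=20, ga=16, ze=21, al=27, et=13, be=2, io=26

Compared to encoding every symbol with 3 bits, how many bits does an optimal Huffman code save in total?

Fixed-length: 3 bits × 125 symbols = 375 bits.
Huffman merges:
merge be(2) and et(13): 15
merge 15 and ga(16): 31
merge th(20) and ze(21): 41
merge io(26) and al(27): 53
merge 31 and 41: 72
merge 53 and 72: 125
Huffman total = 15 + 31 + 41 + 53 + 72 + 125 = 337 bits.
Saving = 375 − 337 = 38 bits.

38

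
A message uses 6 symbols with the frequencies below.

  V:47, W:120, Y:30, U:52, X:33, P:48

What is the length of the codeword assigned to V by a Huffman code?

Build the tree from the bottom:
Y(30) + X(33) → 63
V(47) + P(48) → 95
U(52) + 63 → 115
95 + 115 → 210
W(120) + 210 → 330
The subtree containing V is merged 3 times, so code length = 3.

3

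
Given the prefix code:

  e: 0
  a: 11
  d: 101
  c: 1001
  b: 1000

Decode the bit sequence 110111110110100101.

Read left to right; each codeword is recognised as soon as it completes (prefix code):
  11→a | 0→e | 11→a | 11→a | 101→d | 101→d | 0→e | 0→e | 101→d
Decoded message: aeaaddeed

aeaaddeed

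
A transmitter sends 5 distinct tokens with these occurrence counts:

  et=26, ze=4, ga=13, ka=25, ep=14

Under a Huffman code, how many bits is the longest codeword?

3

Merge the two lowest-weight nodes at each step:
merge ze(4) and ga(13): 17
merge ep(14) and 17: 31
merge ka(25) and et(26): 51
merge 31 and 51: 82
The rarest symbols sit at the bottom; the longest codeword is 3 bits.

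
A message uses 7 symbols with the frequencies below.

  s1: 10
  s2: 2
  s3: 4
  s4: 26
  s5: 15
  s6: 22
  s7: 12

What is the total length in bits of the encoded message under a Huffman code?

231

Build the Huffman tree bottom-up:
merge s2(2) and s3(4): 6
merge 6 and s1(10): 16
merge s7(12) and s5(15): 27
merge 16 and s6(22): 38
merge s4(26) and 27: 53
merge 38 and 53: 91
Total encoded bits = sum of merged weights = 6 + 16 + 27 + 38 + 53 + 91 = 231.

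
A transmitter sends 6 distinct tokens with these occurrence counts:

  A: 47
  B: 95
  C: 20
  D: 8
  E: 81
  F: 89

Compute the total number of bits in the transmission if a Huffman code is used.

Greedily combine the two least-frequent nodes:
combine D(8), C(20) → 28
combine 28, A(47) → 75
combine 75, E(81) → 156
combine F(89), B(95) → 184
combine 156, 184 → 340
Total encoded bits = sum of merged weights = 28 + 75 + 156 + 184 + 340 = 783.

783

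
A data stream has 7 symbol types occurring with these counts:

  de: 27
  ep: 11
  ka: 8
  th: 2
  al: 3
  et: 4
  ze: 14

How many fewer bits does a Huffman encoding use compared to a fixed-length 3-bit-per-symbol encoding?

40

Fixed-length: 3 bits × 69 symbols = 207 bits.
Huffman merges:
combine th(2), al(3) → 5
combine et(4), 5 → 9
combine ka(8), 9 → 17
combine ep(11), ze(14) → 25
combine 17, 25 → 42
combine de(27), 42 → 69
Huffman total = 5 + 9 + 17 + 25 + 42 + 69 = 167 bits.
Saving = 207 − 167 = 40 bits.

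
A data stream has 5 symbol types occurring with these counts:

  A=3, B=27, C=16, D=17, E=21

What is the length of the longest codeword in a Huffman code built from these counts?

3

Merge the two lowest-weight nodes at each step:
merge A(3) and C(16): 19
merge D(17) and 19: 36
merge E(21) and B(27): 48
merge 36 and 48: 84
Maximum depth reached is 3.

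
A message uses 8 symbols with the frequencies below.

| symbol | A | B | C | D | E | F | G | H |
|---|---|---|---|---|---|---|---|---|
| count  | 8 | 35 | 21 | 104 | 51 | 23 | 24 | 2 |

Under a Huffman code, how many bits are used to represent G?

Build the tree from the bottom:
merge H(2) and A(8): 10
merge 10 and C(21): 31
merge F(23) and G(24): 47
merge 31 and B(35): 66
merge 47 and E(51): 98
merge 66 and 98: 164
merge D(104) and 164: 268
G's leaf is at depth 4, giving a 4-bit codeword.

4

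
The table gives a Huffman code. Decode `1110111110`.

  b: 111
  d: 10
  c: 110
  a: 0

babc

Read left to right; each codeword is recognised as soon as it completes (prefix code):
  111→b | 0→a | 111→b | 110→c
Decoded message: babc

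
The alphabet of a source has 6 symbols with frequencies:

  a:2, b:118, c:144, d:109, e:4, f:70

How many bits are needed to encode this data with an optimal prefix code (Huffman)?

Merge the two smallest weights repeatedly:
a(2) + e(4) → 6
6 + f(70) → 76
76 + d(109) → 185
b(118) + c(144) → 262
185 + 262 → 447
Each symbol's bit-cost is frequency × depth; summing gives 976 bits (equivalently 6 + 76 + 185 + 262 + 447).

976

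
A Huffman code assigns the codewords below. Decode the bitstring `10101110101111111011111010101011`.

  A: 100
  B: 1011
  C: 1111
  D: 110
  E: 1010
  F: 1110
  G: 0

EFBCBFEB

Read left to right; each codeword is recognised as soon as it completes (prefix code):
  1010→E | 1110→F | 1011→B | 1111→C | 1011→B | 1110→F | 1010→E | 1011→B
Decoded message: EFBCBFEB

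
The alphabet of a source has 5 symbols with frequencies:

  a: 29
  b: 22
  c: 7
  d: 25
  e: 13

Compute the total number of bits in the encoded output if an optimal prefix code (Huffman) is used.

Merge the two smallest weights repeatedly:
c(7) + e(13) → 20
20 + b(22) → 42
d(25) + a(29) → 54
42 + 54 → 96
Each symbol's bit-cost is frequency × depth; summing gives 212 bits (equivalently 20 + 42 + 54 + 96).

212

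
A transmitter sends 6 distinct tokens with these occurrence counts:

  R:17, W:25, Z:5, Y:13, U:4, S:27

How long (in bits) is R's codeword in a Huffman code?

Repeatedly merge the two smallest:
combine U(4), Z(5) → 9
combine 9, Y(13) → 22
combine R(17), 22 → 39
combine W(25), S(27) → 52
combine 39, 52 → 91
R sits 2 levels below the root, so its codeword is 2 bits.

2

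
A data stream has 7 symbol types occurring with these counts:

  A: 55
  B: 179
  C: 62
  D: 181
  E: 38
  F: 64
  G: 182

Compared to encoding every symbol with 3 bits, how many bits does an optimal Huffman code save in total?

323

Fixed-length: 3 bits × 761 symbols = 2283 bits.
Huffman merges:
combine E(38), A(55) → 93
combine C(62), F(64) → 126
combine 93, 126 → 219
combine B(179), D(181) → 360
combine G(182), 219 → 401
combine 360, 401 → 761
Huffman total = 93 + 126 + 219 + 360 + 401 + 761 = 1960 bits.
Saving = 2283 − 1960 = 323 bits.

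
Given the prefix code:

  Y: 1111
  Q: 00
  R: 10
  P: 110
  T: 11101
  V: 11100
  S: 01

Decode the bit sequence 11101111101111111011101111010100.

Read left to right; each codeword is recognised as soon as it completes (prefix code):
  11101→T | 1111→Y | 01→S | 1111→Y | 110→P | 11101→T | 11101→T | 01→S | 00→Q
Decoded message: TYSYPTTSQ

TYSYPTTSQ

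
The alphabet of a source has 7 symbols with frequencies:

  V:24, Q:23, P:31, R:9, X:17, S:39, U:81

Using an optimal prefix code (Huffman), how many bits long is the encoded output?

578

Greedily combine the two least-frequent nodes:
combine R(9), X(17) → 26
combine Q(23), V(24) → 47
combine 26, P(31) → 57
combine S(39), 47 → 86
combine 57, U(81) → 138
combine 86, 138 → 224
The encoded length is the sum of every internal node's weight: 26 + 47 + 57 + 86 + 138 + 224 = 578 bits.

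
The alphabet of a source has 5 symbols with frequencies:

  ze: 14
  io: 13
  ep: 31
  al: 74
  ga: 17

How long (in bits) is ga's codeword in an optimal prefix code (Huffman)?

3

Build the tree from the bottom:
merge io(13) and ze(14): 27
merge ga(17) and 27: 44
merge ep(31) and 44: 75
merge al(74) and 75: 149
ga sits 3 levels below the root, so its codeword is 3 bits.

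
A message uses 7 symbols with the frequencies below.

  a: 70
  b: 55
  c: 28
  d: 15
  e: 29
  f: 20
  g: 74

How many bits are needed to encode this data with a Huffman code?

764

Build the Huffman tree bottom-up:
combine d(15), f(20) → 35
combine c(28), e(29) → 57
combine 35, b(55) → 90
combine 57, a(70) → 127
combine g(74), 90 → 164
combine 127, 164 → 291
Each symbol's bit-cost is frequency × depth; summing gives 764 bits (equivalently 35 + 57 + 90 + 127 + 164 + 291).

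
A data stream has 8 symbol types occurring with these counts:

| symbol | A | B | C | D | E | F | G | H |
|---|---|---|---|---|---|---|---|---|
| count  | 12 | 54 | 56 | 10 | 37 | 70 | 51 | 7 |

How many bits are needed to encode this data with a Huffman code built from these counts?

811

Build the Huffman tree bottom-up:
combine H(7), D(10) → 17
combine A(12), 17 → 29
combine 29, E(37) → 66
combine G(51), B(54) → 105
combine C(56), 66 → 122
combine F(70), 105 → 175
combine 122, 175 → 297
The encoded length is the sum of every internal node's weight: 17 + 29 + 66 + 105 + 122 + 175 + 297 = 811 bits.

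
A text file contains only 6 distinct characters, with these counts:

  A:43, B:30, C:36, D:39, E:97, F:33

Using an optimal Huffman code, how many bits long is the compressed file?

Merge the two smallest weights repeatedly:
combine B(30), F(33) → 63
combine C(36), D(39) → 75
combine A(43), 63 → 106
combine 75, E(97) → 172
combine 106, 172 → 278
Each symbol's bit-cost is frequency × depth; summing gives 694 bits (equivalently 63 + 75 + 106 + 172 + 278).

694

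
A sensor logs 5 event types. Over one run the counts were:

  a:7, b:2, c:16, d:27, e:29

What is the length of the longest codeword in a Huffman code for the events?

4

Merge the two lowest-weight nodes at each step:
merge b(2) and a(7): 9
merge 9 and c(16): 25
merge 25 and d(27): 52
merge e(29) and 52: 81
The first pair merged (b, a) ends up deepest, at depth 4.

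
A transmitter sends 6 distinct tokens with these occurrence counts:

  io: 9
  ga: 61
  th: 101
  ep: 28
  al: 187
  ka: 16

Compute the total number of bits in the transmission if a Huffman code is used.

809

Merge the two smallest weights repeatedly:
combine io(9), ka(16) → 25
combine 25, ep(28) → 53
combine 53, ga(61) → 114
combine th(101), 114 → 215
combine al(187), 215 → 402
Each symbol's bit-cost is frequency × depth; summing gives 809 bits (equivalently 25 + 53 + 114 + 215 + 402).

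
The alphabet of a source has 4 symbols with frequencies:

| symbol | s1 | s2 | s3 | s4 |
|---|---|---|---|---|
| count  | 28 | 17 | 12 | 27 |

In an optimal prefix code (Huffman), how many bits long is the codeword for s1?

2

Repeatedly merge the two smallest:
combine s3(12), s2(17) → 29
combine s4(27), s1(28) → 55
combine 29, 55 → 84
s1's leaf is at depth 2, giving a 2-bit codeword.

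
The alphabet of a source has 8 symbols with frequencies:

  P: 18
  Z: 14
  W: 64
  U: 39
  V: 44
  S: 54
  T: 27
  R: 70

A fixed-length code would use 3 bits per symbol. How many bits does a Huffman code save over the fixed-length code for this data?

43

Fixed-length: 3 bits × 330 symbols = 990 bits.
Huffman merges:
combine Z(14), P(18) → 32
combine T(27), 32 → 59
combine U(39), V(44) → 83
combine S(54), 59 → 113
combine W(64), R(70) → 134
combine 83, 113 → 196
combine 134, 196 → 330
Huffman total = 32 + 59 + 83 + 113 + 134 + 196 + 330 = 947 bits.
Saving = 990 − 947 = 43 bits.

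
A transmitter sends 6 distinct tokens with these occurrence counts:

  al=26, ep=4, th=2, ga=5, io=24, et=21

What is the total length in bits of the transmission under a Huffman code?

181

Build the Huffman tree bottom-up:
merge th(2) and ep(4): 6
merge ga(5) and 6: 11
merge 11 and et(21): 32
merge io(24) and al(26): 50
merge 32 and 50: 82
Total encoded bits = sum of merged weights = 6 + 11 + 32 + 50 + 82 = 181.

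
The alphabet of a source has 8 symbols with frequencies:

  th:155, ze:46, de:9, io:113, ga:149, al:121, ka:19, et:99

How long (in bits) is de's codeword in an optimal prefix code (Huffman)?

Repeatedly merge the two smallest:
combine de(9), ka(19) → 28
combine 28, ze(46) → 74
combine 74, et(99) → 173
combine io(113), al(121) → 234
combine ga(149), th(155) → 304
combine 173, 234 → 407
combine 304, 407 → 711
de sits 5 levels below the root, so its codeword is 5 bits.

5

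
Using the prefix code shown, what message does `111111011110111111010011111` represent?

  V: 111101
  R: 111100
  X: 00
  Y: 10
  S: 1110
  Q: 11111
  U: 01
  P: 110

Read left to right; each codeword is recognised as soon as it completes (prefix code):
  11111→Q | 10→Y | 111101→V | 11111→Q | 01→U | 00→X | 11111→Q
Decoded message: QYVQUXQ

QYVQUXQ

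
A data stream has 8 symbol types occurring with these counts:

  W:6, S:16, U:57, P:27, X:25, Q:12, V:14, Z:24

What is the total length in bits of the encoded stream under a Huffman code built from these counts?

Greedily combine the two least-frequent nodes:
merge W(6) and Q(12): 18
merge V(14) and S(16): 30
merge 18 and Z(24): 42
merge X(25) and P(27): 52
merge 30 and 42: 72
merge 52 and U(57): 109
merge 72 and 109: 181
Total encoded bits = sum of merged weights = 18 + 30 + 42 + 52 + 72 + 109 + 181 = 504.

504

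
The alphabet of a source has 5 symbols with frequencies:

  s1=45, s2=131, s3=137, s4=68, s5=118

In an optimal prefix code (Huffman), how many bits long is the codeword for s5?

Huffman merges, smallest pair first:
s1(45) + s4(68) → 113
113 + s5(118) → 231
s2(131) + s3(137) → 268
231 + 268 → 499
s5's leaf is at depth 2, giving a 2-bit codeword.

2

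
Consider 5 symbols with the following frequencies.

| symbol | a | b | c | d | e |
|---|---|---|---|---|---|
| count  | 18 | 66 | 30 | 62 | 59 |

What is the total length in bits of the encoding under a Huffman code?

Merge the two smallest weights repeatedly:
combine a(18), c(30) → 48
combine 48, e(59) → 107
combine d(62), b(66) → 128
combine 107, 128 → 235
The encoded length is the sum of every internal node's weight: 48 + 107 + 128 + 235 = 518 bits.

518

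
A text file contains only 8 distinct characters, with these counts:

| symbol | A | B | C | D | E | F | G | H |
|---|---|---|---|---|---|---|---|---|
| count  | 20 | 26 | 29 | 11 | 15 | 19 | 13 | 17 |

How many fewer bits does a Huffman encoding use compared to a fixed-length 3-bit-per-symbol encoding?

5

Fixed-length: 3 bits × 150 symbols = 450 bits.
Huffman merges:
merge D(11) and G(13): 24
merge E(15) and H(17): 32
merge F(19) and A(20): 39
merge 24 and B(26): 50
merge C(29) and 32: 61
merge 39 and 50: 89
merge 61 and 89: 150
Huffman total = 24 + 32 + 39 + 50 + 61 + 89 + 150 = 445 bits.
Saving = 450 − 445 = 5 bits.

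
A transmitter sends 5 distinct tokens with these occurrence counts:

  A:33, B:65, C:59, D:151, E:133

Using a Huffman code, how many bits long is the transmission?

Merge the two smallest weights repeatedly:
A(33) + C(59) → 92
B(65) + 92 → 157
E(133) + D(151) → 284
157 + 284 → 441
The encoded length is the sum of every internal node's weight: 92 + 157 + 284 + 441 = 974 bits.

974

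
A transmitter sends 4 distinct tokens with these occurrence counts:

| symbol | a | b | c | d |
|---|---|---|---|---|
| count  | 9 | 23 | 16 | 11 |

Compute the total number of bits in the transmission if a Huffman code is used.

Greedily combine the two least-frequent nodes:
merge a(9) and d(11): 20
merge c(16) and 20: 36
merge b(23) and 36: 59
Total encoded bits = sum of merged weights = 20 + 36 + 59 = 115.

115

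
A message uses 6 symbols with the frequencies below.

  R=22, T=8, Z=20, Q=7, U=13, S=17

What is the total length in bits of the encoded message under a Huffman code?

217

Merge the two smallest weights repeatedly:
combine Q(7), T(8) → 15
combine U(13), 15 → 28
combine S(17), Z(20) → 37
combine R(22), 28 → 50
combine 37, 50 → 87
The encoded length is the sum of every internal node's weight: 15 + 28 + 37 + 50 + 87 = 217 bits.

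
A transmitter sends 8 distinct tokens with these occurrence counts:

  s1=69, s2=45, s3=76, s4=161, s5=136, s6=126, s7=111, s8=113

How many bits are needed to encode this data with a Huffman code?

2464

Build the Huffman tree bottom-up:
s2(45) + s1(69) → 114
s3(76) + s7(111) → 187
s8(113) + 114 → 227
s6(126) + s5(136) → 262
s4(161) + 187 → 348
227 + 262 → 489
348 + 489 → 837
The encoded length is the sum of every internal node's weight: 114 + 187 + 227 + 262 + 348 + 489 + 837 = 2464 bits.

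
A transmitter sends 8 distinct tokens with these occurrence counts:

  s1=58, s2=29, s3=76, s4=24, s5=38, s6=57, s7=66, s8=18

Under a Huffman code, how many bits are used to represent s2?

Huffman merges, smallest pair first:
merge s8(18) and s4(24): 42
merge s2(29) and s5(38): 67
merge 42 and s6(57): 99
merge s1(58) and s7(66): 124
merge 67 and s3(76): 143
merge 99 and 124: 223
merge 143 and 223: 366
s2 sits 3 levels below the root, so its codeword is 3 bits.

3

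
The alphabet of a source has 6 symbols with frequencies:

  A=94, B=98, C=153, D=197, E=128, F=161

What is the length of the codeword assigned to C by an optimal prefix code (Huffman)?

3

Huffman merges, smallest pair first:
merge A(94) and B(98): 192
merge E(128) and C(153): 281
merge F(161) and 192: 353
merge D(197) and 281: 478
merge 353 and 478: 831
C sits 3 levels below the root, so its codeword is 3 bits.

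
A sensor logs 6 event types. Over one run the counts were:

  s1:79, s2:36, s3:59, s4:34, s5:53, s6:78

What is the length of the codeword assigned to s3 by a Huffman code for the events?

Build the tree from the bottom:
combine s4(34), s2(36) → 70
combine s5(53), s3(59) → 112
combine 70, s6(78) → 148
combine s1(79), 112 → 191
combine 148, 191 → 339
s3's leaf is at depth 3, giving a 3-bit codeword.

3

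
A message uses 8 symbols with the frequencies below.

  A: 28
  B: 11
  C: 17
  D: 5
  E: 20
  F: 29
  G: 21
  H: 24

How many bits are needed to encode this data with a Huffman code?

Build the Huffman tree bottom-up:
merge D(5) and B(11): 16
merge 16 and C(17): 33
merge E(20) and G(21): 41
merge H(24) and A(28): 52
merge F(29) and 33: 62
merge 41 and 52: 93
merge 62 and 93: 155
The encoded length is the sum of every internal node's weight: 16 + 33 + 41 + 52 + 62 + 93 + 155 = 452 bits.

452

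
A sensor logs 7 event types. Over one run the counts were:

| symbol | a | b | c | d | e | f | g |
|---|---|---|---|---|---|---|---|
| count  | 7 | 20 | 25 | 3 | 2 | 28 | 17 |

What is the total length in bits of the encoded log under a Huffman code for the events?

250

Greedily combine the two least-frequent nodes:
merge e(2) and d(3): 5
merge 5 and a(7): 12
merge 12 and g(17): 29
merge b(20) and c(25): 45
merge f(28) and 29: 57
merge 45 and 57: 102
The encoded length is the sum of every internal node's weight: 5 + 12 + 29 + 45 + 57 + 102 = 250 bits.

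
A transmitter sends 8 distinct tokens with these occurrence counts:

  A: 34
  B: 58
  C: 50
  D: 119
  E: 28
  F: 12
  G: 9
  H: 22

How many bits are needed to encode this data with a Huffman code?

Merge the two smallest weights repeatedly:
merge G(9) and F(12): 21
merge 21 and H(22): 43
merge E(28) and A(34): 62
merge 43 and C(50): 93
merge B(58) and 62: 120
merge 93 and D(119): 212
merge 120 and 212: 332
The encoded length is the sum of every internal node's weight: 21 + 43 + 62 + 93 + 120 + 212 + 332 = 883 bits.

883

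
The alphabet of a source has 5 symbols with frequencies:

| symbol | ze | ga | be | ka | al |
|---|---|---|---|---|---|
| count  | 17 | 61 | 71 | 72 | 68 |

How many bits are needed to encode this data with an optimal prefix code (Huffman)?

656

Build the Huffman tree bottom-up:
combine ze(17), ga(61) → 78
combine al(68), be(71) → 139
combine ka(72), 78 → 150
combine 139, 150 → 289
Each symbol's bit-cost is frequency × depth; summing gives 656 bits (equivalently 78 + 139 + 150 + 289).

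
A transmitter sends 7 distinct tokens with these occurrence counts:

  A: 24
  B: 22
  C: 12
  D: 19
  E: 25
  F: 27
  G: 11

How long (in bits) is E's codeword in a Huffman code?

2

Build the tree from the bottom:
G(11) + C(12) → 23
D(19) + B(22) → 41
23 + A(24) → 47
E(25) + F(27) → 52
41 + 47 → 88
52 + 88 → 140
E's leaf is at depth 2, giving a 2-bit codeword.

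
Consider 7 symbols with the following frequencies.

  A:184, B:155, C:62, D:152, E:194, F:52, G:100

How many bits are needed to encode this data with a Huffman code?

Greedily combine the two least-frequent nodes:
merge F(52) and C(62): 114
merge G(100) and 114: 214
merge D(152) and B(155): 307
merge A(184) and E(194): 378
merge 214 and 307: 521
merge 378 and 521: 899
Each symbol's bit-cost is frequency × depth; summing gives 2433 bits (equivalently 114 + 214 + 307 + 378 + 521 + 899).

2433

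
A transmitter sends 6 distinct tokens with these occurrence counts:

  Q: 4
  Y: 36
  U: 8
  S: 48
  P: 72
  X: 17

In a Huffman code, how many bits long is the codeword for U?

5

Huffman merges, smallest pair first:
combine Q(4), U(8) → 12
combine 12, X(17) → 29
combine 29, Y(36) → 65
combine S(48), 65 → 113
combine P(72), 113 → 185
The subtree containing U is merged 5 times, so code length = 5.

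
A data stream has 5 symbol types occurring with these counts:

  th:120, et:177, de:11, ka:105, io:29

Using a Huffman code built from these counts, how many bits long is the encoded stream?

Build the Huffman tree bottom-up:
combine de(11), io(29) → 40
combine 40, ka(105) → 145
combine th(120), 145 → 265
combine et(177), 265 → 442
Each symbol's bit-cost is frequency × depth; summing gives 892 bits (equivalently 40 + 145 + 265 + 442).

892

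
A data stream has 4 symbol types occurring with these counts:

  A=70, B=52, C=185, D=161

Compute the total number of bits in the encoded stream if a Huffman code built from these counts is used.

Greedily combine the two least-frequent nodes:
B(52) + A(70) → 122
122 + D(161) → 283
C(185) + 283 → 468
The encoded length is the sum of every internal node's weight: 122 + 283 + 468 = 873 bits.

873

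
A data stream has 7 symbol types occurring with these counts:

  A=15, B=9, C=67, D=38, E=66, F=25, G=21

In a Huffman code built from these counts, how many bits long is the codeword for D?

3

Build the tree from the bottom:
combine B(9), A(15) → 24
combine G(21), 24 → 45
combine F(25), D(38) → 63
combine 45, 63 → 108
combine E(66), C(67) → 133
combine 108, 133 → 241
D's leaf is at depth 3, giving a 3-bit codeword.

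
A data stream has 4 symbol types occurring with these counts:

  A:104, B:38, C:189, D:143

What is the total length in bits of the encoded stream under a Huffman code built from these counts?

Merge the two smallest weights repeatedly:
combine B(38), A(104) → 142
combine 142, D(143) → 285
combine C(189), 285 → 474
Each symbol's bit-cost is frequency × depth; summing gives 901 bits (equivalently 142 + 285 + 474).

901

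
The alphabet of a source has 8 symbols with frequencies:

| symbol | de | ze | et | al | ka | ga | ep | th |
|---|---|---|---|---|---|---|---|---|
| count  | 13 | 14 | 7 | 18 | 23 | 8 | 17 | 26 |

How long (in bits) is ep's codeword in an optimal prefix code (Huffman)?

Build the tree from the bottom:
combine et(7), ga(8) → 15
combine de(13), ze(14) → 27
combine 15, ep(17) → 32
combine al(18), ka(23) → 41
combine th(26), 27 → 53
combine 32, 41 → 73
combine 53, 73 → 126
ep's leaf is at depth 3, giving a 3-bit codeword.

3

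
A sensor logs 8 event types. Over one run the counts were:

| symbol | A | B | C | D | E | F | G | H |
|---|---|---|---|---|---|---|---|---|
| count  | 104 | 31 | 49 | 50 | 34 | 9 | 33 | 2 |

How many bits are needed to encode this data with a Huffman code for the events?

Merge the two smallest weights repeatedly:
H(2) + F(9) → 11
11 + B(31) → 42
G(33) + E(34) → 67
42 + C(49) → 91
D(50) + 67 → 117
91 + A(104) → 195
117 + 195 → 312
The encoded length is the sum of every internal node's weight: 11 + 42 + 67 + 91 + 117 + 195 + 312 = 835 bits.

835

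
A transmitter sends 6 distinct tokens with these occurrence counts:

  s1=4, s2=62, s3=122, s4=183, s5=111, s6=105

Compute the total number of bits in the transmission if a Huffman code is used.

1411

Greedily combine the two least-frequent nodes:
combine s1(4), s2(62) → 66
combine 66, s6(105) → 171
combine s5(111), s3(122) → 233
combine 171, s4(183) → 354
combine 233, 354 → 587
The encoded length is the sum of every internal node's weight: 66 + 171 + 233 + 354 + 587 = 1411 bits.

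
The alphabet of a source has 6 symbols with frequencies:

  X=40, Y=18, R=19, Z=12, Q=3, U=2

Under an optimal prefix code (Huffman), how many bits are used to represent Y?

3

Huffman merges, smallest pair first:
U(2) + Q(3) → 5
5 + Z(12) → 17
17 + Y(18) → 35
R(19) + 35 → 54
X(40) + 54 → 94
Y sits 3 levels below the root, so its codeword is 3 bits.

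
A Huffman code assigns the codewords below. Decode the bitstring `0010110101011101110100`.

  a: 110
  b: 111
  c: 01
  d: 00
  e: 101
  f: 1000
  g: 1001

Read left to right; each codeword is recognised as soon as it completes (prefix code):
  00→d | 101→e | 101→e | 01→c | 01→c | 110→a | 111→b | 01→c | 00→d
Decoded message: deeccabcd

deeccabcd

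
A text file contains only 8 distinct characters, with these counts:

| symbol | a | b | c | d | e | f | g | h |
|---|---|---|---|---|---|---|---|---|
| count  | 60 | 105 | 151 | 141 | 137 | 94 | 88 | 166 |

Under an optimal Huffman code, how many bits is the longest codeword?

Merge the two lowest-weight nodes at each step:
merge a(60) and g(88): 148
merge f(94) and b(105): 199
merge e(137) and d(141): 278
merge 148 and c(151): 299
merge h(166) and 199: 365
merge 278 and 299: 577
merge 365 and 577: 942
The rarest symbols sit at the bottom; the longest codeword is 4 bits.

4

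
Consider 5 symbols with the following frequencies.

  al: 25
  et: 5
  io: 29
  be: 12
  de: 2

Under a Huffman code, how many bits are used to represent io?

1

Build the tree from the bottom:
de(2) + et(5) → 7
7 + be(12) → 19
19 + al(25) → 44
io(29) + 44 → 73
io is merged only at the final step, so code length = 1.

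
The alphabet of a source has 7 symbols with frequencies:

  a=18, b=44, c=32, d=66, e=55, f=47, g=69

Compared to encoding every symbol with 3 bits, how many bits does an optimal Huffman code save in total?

85

Fixed-length: 3 bits × 331 symbols = 993 bits.
Huffman merges:
combine a(18), c(32) → 50
combine b(44), f(47) → 91
combine 50, e(55) → 105
combine d(66), g(69) → 135
combine 91, 105 → 196
combine 135, 196 → 331
Huffman total = 50 + 91 + 105 + 135 + 196 + 331 = 908 bits.
Saving = 993 − 908 = 85 bits.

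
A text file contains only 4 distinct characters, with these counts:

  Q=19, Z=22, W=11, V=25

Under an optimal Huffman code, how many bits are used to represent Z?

2

Huffman merges, smallest pair first:
combine W(11), Q(19) → 30
combine Z(22), V(25) → 47
combine 30, 47 → 77
Z sits 2 levels below the root, so its codeword is 2 bits.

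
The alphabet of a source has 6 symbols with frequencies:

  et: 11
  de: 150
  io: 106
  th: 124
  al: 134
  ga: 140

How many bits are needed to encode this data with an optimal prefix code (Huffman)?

Greedily combine the two least-frequent nodes:
merge et(11) and io(106): 117
merge 117 and th(124): 241
merge al(134) and ga(140): 274
merge de(150) and 241: 391
merge 274 and 391: 665
Total encoded bits = sum of merged weights = 117 + 241 + 274 + 391 + 665 = 1688.

1688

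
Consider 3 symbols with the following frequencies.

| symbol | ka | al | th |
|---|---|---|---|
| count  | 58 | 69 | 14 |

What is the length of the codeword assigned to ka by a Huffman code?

Repeatedly merge the two smallest:
combine th(14), ka(58) → 72
combine al(69), 72 → 141
ka sits 2 levels below the root, so its codeword is 2 bits.

2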